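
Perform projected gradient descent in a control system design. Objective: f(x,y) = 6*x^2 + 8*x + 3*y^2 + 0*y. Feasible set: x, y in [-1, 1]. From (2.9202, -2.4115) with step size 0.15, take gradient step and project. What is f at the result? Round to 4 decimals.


Step 1: Compute gradient at (2.9202, -2.4115).
grad_x = 2*6*2.9202 + 8 = 43.0424
grad_y = 2*3*-2.4115 + 0 = -14.469
Step 2: Gradient step.
x_raw = 2.9202 - 0.15*43.0424 = -3.5362
y_raw = -2.4115 - 0.15*-14.469 = -0.2412
Step 3: Project onto [-1, 1].
x_proj = clip(-3.5362) = -1.0
y_proj = clip(-0.2412) = -0.2412
Step 4: Evaluate f.
f(-1.0, -0.2412) = -1.8255


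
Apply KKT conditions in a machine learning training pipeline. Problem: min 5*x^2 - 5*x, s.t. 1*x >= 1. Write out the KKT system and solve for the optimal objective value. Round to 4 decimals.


Step 1: Try lambda = 0 (constraint inactive).
x_unc = 5/(2*5) = 0.5
Check: 1*0.5 = 0.5 < 1 -- violated!
Step 2: Constraint must be active: 1*x = 1
x* = 1/1 = 1.0
lambda = (2*5*1.0 - 5)/1 = 5.0
Step 3: Compute optimal value.
f(x*) = 5*1.0^2 - 5*1.0 = 0.0


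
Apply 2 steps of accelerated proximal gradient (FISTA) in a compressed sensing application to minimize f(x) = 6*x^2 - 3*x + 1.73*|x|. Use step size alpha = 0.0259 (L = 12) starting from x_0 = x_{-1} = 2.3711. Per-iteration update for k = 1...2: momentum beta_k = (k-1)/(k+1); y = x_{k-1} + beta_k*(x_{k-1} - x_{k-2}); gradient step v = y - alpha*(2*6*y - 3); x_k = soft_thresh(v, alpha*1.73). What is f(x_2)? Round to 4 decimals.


FISTA on f(x) = 6*x^2 - 3*x + 1.73*|x|
L = 12, alpha = 0.0259
Iteration 1: beta = 0.0, y = 2.3711 + 0.0*(2.3711 - 2.3711) = 2.3711
  grad(y) = 25.4532, v = y - alpha*grad = 1.7119
  prox(v) = soft_thresh(1.7119, 0.0448) = 1.6671
Iteration 2: beta = 0.3333, y = 1.6671 + 0.3333*(1.6671 - 2.3711) = 1.4324
  grad(y) = 14.1885, v = y - alpha*grad = 1.0649
  prox(v) = soft_thresh(1.0649, 0.0448) = 1.0201
f(x_2) = 6*1.0201^2 - 3*1.0201 + 1.73*|1.0201| = 4.9479


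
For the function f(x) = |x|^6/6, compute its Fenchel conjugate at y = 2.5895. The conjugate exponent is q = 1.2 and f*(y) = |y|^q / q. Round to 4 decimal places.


The conjugate exponent q satisfies 1/p + 1/q = 1.
p = 6, so q = 6/(6 - 1) = 1.2
|y|^q = 2.5895^1.2 = 3.1323
f*(2.5895) = 3.1323 / 1.2 = 2.6102


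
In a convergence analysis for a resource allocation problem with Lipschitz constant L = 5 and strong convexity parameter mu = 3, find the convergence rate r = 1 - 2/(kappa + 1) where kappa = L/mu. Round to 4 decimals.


Step 1: Compute the condition number.
kappa = L/mu = 5/3 = 1.6667
Step 2: Compute the convergence rate.
r = 1 - 2/(kappa + 1) = 1 - 2*mu/(L + mu) = (L - mu)/(L + mu) = 2/8 = 0.25


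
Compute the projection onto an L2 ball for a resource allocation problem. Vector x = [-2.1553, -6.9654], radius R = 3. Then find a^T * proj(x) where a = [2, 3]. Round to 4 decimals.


Step 1: Compute ||x|| (intermediates to 6 decimals).
||x|| = sqrt((-2.1553)^2 + (-6.9654)^2) = 7.291236
Step 2: Project.
Since ||x|| > R, scale = R/||x|| = 3/7.291236 = 0.411453, proj(x) = scale * x
proj(x) = [-0.886805, -2.865935]
Step 3: Dot product.
a^T * proj(x) = 2*(-0.886805) + 3*(-2.865935) = -10.3714


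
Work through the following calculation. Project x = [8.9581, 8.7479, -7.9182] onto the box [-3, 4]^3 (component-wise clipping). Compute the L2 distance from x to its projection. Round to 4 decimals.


Project each component onto [-3, 4].
clip(8.9581) = 4.0, clip(8.7479) = 4.0, clip(-7.9182) = -3.0
Projection = [4.0, 4.0, -3.0]
Squared diffs: [24.5828, 22.5426, 24.1887]
Distance = sqrt(71.3141) = 8.4448


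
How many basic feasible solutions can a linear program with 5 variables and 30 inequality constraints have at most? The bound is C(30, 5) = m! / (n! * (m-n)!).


Each vertex corresponds to some choice of n active constraints out of m, so the number of vertices is at most C(m, n) = m! / (n!(m-n)!).
m = 30, n = 5
Numerator: 30 * 29 * 28 * 27 * 26
Denominator: 5! = 120
C(30, 5) = 142506


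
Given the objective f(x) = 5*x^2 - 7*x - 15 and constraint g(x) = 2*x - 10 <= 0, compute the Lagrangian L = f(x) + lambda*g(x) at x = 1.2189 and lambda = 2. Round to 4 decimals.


Step 1: Evaluate f(x).
f(1.2189) = 5*1.2189^2 - 7*1.2189 - 15 = -16.1037
Step 2: Evaluate g(x).
g(1.2189) = 2*1.2189 - 10 = -7.5622
Step 3: Compute Lagrangian.
L = -16.1037 + 2*-7.5622 = -31.2281


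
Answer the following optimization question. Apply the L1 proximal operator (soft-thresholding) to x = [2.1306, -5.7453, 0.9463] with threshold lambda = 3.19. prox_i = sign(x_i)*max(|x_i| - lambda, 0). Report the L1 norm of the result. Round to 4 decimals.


Soft-thresholding with lambda = 3.19:
prox(2.1306) = sign(2.1306)*max(|2.1306| - 3.19, 0) = 0.0
prox(-5.7453) = sign(-5.7453)*max(|-5.7453| - 3.19, 0) = -2.5553
prox(0.9463) = sign(0.9463)*max(|0.9463| - 3.19, 0) = 0.0
prox(x) = [0.0, -2.5553, 0.0]
||prox(x)||_1 = 0.0 + 2.5553 + 0.0 = 2.5553


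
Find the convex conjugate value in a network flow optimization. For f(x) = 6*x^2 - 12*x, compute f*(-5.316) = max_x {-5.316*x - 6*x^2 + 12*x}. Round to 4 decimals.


f*(y) = sup_x {y*x - a*x^2 - b*x} = sup_x {(y-b)*x - a*x^2}
FOC: (y - b) - 2a*x = 0 => x* = (y - b)/(2a)
x* = (-5.316 + 12)/(2*6) = 0.557
f*(-5.316) = (y-b)^2/(4a) = (-5.316 + 12)^2/(4*6)
= 44.6759/24 = 1.8615


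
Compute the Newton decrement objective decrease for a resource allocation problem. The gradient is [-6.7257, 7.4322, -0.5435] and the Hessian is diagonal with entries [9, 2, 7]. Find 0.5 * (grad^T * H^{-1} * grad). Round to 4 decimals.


Step 1: H is diagonal, so H^(-1) * g = [-0.7473, 3.7161, -0.0776].
Step 2: g^T H^(-1) g = sum_i g_i^2 / H_ii
  = (-6.7257)^2/9 + (7.4322)^2/2 + (-0.5435)^2/7
  = 5.0261 + 27.6188 + 0.0422 = 32.6871
Step 3: Objective decrease = 0.5 * g^T H^(-1) g = 16.3436


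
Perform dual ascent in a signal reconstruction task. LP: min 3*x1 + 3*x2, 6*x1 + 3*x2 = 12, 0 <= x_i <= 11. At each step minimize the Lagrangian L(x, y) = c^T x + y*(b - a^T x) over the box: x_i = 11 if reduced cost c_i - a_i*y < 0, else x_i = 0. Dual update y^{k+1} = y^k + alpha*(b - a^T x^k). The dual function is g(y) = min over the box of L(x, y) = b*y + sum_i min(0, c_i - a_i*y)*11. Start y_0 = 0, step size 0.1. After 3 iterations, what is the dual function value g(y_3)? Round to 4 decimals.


Dual ascent for LP: min 3*x1 + 3*x2, 6*x1 + 3*x2 = 12, 0 <= x_i <= 11
Step 1: y^k = 0.0, reduced costs: (3.0, 3.0)
  x^k = (0.0, 0.0), subgradient = b - a^T x = 12.0
  y^{k+1} = 0.0 + 0.1*12.0 = 1.2
Step 2: y^k = 1.2, reduced costs: (-4.2, -0.6)
  x^k = (11.0, 11.0), subgradient = b - a^T x = -87.0
  y^{k+1} = 1.2 + 0.1*-87.0 = -7.5
Step 3: y^k = -7.5, reduced costs: (48.0, 25.5)
  x^k = (0.0, 0.0), subgradient = b - a^T x = 12.0
  y^{k+1} = -7.5 + 0.1*12.0 = -6.3
Dual objective at y_3 = -6.3: reduced costs (40.8, 21.9), box minimizer x = (0.0, 0.0)
g(y_3) = b*y + (c1 - a1*y)*x1 + (c2 - a2*y)*x2 = 12*(-6.3) + 40.8*0.0 + 21.9*0.0 = -75.6 + 0.0 + 0.0 = -75.6


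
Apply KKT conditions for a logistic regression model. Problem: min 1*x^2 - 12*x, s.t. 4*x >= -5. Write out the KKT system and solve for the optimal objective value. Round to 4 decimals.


Step 1: Try lambda = 0 (constraint inactive).
Stationarity: 2*1*x - 12 = 0
x* = 12/(2*1) = 6.0
Check constraint: 4*6.0 = 24.0 >= -5 -- satisfied.
Step 2: Compute optimal value.
f(x*) = 1*6.0^2 - 12*6.0 = -36.0


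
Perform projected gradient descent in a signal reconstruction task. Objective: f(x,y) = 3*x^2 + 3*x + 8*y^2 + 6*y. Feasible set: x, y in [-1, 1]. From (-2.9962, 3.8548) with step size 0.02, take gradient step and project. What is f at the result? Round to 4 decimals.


Step 1: Compute gradient at (-2.9962, 3.8548).
grad_x = 2*3*-2.9962 + 3 = -14.9772
grad_y = 2*8*3.8548 + 6 = 67.6768
Step 2: Gradient step.
x_raw = -2.9962 - 0.02*-14.9772 = -2.6967
y_raw = 3.8548 - 0.02*67.6768 = 2.5013
Step 3: Project onto [-1, 1].
x_proj = clip(-2.6967) = -1.0
y_proj = clip(2.5013) = 1.0
Step 4: Evaluate f.
f(-1.0, 1.0) = 14.0


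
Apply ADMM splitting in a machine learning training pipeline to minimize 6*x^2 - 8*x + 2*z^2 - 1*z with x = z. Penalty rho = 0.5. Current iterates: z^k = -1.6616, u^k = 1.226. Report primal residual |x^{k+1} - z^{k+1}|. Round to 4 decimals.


ADMM iteration with rho = 0.5, z^k = -1.6616, u^k = 1.226
Step 1: x-update.
Minimize 6*x^2 - 8*x + (0.5/2)*(x + 1.6616 + 1.226)^2
FOC: (2*6 + 0.5)*x = 8 + 0.5*(-1.6616 - 1.226)
x^{k+1} = 0.5245
Step 2: z-update.
Minimize 2*z^2 - 1*z + (0.5/2)*(0.5245 - z + 1.226)^2
FOC: (2*2 + 0.5)*z = 1 + 0.5*(0.5245 + 1.226)
z^{k+1} = 0.4167
Step 3: u-update.
u^{k+1} = 1.226 + 0.5245 - 0.4167 = 1.3338
Step 4: Primal residual = |0.5245 - 0.4167| = 0.1078


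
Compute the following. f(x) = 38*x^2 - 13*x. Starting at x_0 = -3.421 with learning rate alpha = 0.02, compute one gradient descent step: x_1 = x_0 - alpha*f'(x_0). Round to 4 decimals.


We compute the gradient at x_0 and apply the update.
f'(x) = 76*x - 13
f'(-3.421) = 76*-3.421 - 13 = -272.996
x_1 = -3.421 - 0.02*-272.996 = 2.0389


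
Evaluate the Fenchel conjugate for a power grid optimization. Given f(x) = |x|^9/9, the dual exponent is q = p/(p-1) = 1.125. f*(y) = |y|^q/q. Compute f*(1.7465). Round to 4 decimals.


The conjugate exponent q satisfies 1/p + 1/q = 1.
p = 9, so q = 9/(9 - 1) = 1.125
|y|^q = 1.7465^1.125 = 1.8726
f*(1.7465) = 1.8726 / 1.125 = 1.6645


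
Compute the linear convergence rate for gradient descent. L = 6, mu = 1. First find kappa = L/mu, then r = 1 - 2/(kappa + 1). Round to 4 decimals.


Step 1: Compute the condition number.
kappa = L/mu = 6/1 = 6.0
Step 2: Compute the convergence rate.
r = 1 - 2/(kappa + 1) = 1 - 2*mu/(L + mu) = (L - mu)/(L + mu) = 5/7 = 0.7143


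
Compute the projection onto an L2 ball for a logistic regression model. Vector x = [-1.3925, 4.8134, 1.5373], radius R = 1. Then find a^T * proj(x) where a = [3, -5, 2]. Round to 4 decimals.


Step 1: Compute ||x|| (intermediates to 6 decimals).
||x|| = sqrt((-1.3925)^2 + 4.8134^2 + 1.5373^2) = 5.241294
Step 2: Project.
Since ||x|| > R, scale = R/||x|| = 1/5.241294 = 0.190793, proj(x) = scale * x
proj(x) = [-0.265679, 0.918363, 0.293306]
Step 3: Dot product.
a^T * proj(x) = 3*(-0.265679) - 5*0.918363 + 2*0.293306 = -4.8022


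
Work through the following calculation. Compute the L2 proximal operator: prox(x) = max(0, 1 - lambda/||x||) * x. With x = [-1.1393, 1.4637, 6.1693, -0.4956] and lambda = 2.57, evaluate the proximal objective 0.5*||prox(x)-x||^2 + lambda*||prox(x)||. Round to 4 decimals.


Step 1: Compute ||x||.
||x|| = 6.4611
Step 2: Compute scaling factor.
scale = max(0, 1 - 2.57/6.4611) = 0.6022
Step 3: prox(x) = [-0.6861, 0.8815, 3.7154, -0.2985]
||prox(x)|| = 3.8911
Step 4: Proximal objective.
0.5*||prox-x||^2 = 3.3025
lambda*||prox|| = 10.0001
Total = 13.3027


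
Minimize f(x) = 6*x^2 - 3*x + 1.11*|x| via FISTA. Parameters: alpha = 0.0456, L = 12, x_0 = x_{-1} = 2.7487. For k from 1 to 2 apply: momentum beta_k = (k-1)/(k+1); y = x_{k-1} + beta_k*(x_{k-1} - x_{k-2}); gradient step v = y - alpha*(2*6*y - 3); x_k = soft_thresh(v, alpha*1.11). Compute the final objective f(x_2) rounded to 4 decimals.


FISTA on f(x) = 6*x^2 - 3*x + 1.11*|x|
L = 12, alpha = 0.0456
Iteration 1: beta = 0.0, y = 2.7487 + 0.0*(2.7487 - 2.7487) = 2.7487
  grad(y) = 29.9844, v = y - alpha*grad = 1.3814
  prox(v) = soft_thresh(1.3814, 0.0506) = 1.3308
Iteration 2: beta = 0.3333, y = 1.3308 + 0.3333*(1.3308 - 2.7487) = 0.8582
  grad(y) = 7.2979, v = y - alpha*grad = 0.5254
  prox(v) = soft_thresh(0.5254, 0.0506) = 0.4748
f(x_2) = 6*0.4748^2 - 3*0.4748 + 1.11*|0.4748| = 0.4551


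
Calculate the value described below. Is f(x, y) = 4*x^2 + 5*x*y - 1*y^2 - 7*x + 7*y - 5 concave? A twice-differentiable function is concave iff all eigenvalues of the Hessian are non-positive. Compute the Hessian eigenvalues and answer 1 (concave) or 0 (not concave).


The Hessian of f(x,y) = 4*x^2 + 5*x*y - 1*y^2 - 7*x + 7*y - 5 is:
H = [[8, 5], [5, -2]]
Trace = 8 - 2 = 6
Determinant = 8*-2 - (5)^2 = -41
Discriminant = (6)^2 - 4*-41 = 200.0
Eigenvalues: lambda_1 = -4.0711, lambda_2 = 10.0711
The function is not concave.

0


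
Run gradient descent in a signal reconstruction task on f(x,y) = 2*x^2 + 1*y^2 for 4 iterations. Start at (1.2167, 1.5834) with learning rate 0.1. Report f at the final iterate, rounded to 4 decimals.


Gradient descent on f(x,y) = 2*x^2 + 1*y^2.
Starting point: (1.2167, 1.5834), alpha = 0.1
Step 1: grad_x = 2*2*1.2167 = 4.8668, grad_y = 2*1*1.5834 = 3.1668
  x_1 = 1.2167 - 0.1*4.8668 = 0.73
  y_1 = 1.5834 - 0.1*3.1668 = 1.2667
Step 2: grad_x = 2*2*0.73 = 2.9201, grad_y = 2*1*1.2667 = 2.5334
  x_2 = 0.73 - 0.1*2.9201 = 0.438
  y_2 = 1.2667 - 0.1*2.5334 = 1.0134
Step 3: grad_x = 2*2*0.438 = 1.752, grad_y = 2*1*1.0134 = 2.0268
  x_3 = 0.438 - 0.1*1.752 = 0.2628
  y_3 = 1.0134 - 0.1*2.0268 = 0.8107
Step 4: grad_x = 2*2*0.2628 = 1.0512, grad_y = 2*1*0.8107 = 1.6214
  x_4 = 0.2628 - 0.1*1.0512 = 0.1577
  y_4 = 0.8107 - 0.1*1.6214 = 0.6486
f(0.1577, 0.6486) = 2*0.1577^2 + 1*0.6486^2 = 0.4704


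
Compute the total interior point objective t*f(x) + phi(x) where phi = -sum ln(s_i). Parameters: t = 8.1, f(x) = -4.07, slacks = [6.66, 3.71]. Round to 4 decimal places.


Step 1: Compute log-barrier.
ln values: [1.8961, 1.311]
phi = -(1.8961 + 1.311) = -3.2072
Step 2: Compute augmented objective.
t*f(x) = 8.1*-4.07 = -32.967
Total = -32.967 - 3.2072 = -36.1742


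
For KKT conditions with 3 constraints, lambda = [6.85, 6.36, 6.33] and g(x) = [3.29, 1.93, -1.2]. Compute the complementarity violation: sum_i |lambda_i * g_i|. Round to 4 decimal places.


KKT complementary slackness check:
lambda_1 * g_1 = 6.85 * 3.29 = 22.5365
lambda_2 * g_2 = 6.36 * 1.93 = 12.2748
lambda_3 * g_3 = 6.33 * -1.2 = -7.596
Total violation = 22.5365 + 12.2748 + 7.596 = 42.4073


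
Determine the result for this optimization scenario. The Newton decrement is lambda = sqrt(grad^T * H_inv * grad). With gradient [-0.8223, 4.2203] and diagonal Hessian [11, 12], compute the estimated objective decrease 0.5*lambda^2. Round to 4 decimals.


Step 1: H is diagonal, so H^(-1) * g = [-0.0748, 0.3517].
Step 2: g^T H^(-1) g = sum_i g_i^2 / H_ii
  = (-0.8223)^2/11 + (4.2203)^2/12
  = 0.0615 + 1.4842 = 1.5457
Step 3: Objective decrease = 0.5 * g^T H^(-1) g = 0.7729


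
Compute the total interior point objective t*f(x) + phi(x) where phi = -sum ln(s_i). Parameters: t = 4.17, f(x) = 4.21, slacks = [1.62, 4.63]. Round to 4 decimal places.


Step 1: Compute log-barrier.
ln values: [0.4824, 1.5326]
phi = -(0.4824 + 1.5326) = -2.015
Step 2: Compute augmented objective.
t*f(x) = 4.17*4.21 = 17.5557
Total = 17.5557 - 2.015 = 15.5407


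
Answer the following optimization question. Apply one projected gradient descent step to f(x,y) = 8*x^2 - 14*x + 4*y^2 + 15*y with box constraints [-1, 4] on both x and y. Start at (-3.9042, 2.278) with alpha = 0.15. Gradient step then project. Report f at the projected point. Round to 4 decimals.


Step 1: Compute gradient at (-3.9042, 2.278).
grad_x = 2*8*-3.9042 - 14 = -76.4672
grad_y = 2*4*2.278 + 15 = 33.224
Step 2: Gradient step.
x_raw = -3.9042 - 0.15*-76.4672 = 7.5659
y_raw = 2.278 - 0.15*33.224 = -2.7056
Step 3: Project onto [-1, 4].
x_proj = clip(7.5659) = 4.0
y_proj = clip(-2.7056) = -1.0
Step 4: Evaluate f.
f(4.0, -1.0) = 61.0


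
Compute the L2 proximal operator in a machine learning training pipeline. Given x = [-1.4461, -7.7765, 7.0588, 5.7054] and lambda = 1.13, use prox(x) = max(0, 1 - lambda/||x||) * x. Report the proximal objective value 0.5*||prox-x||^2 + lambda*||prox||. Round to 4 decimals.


Step 1: Compute ||x||.
||x|| = 12.0392
Step 2: Compute scaling factor.
scale = max(0, 1 - 1.13/12.0392) = 0.9061
Step 3: prox(x) = [-1.3104, -7.0466, 6.3963, 5.1699]
||prox(x)|| = 10.9092
Step 4: Proximal objective.
0.5*||prox-x||^2 = 0.6385
lambda*||prox|| = 12.3274
Total = 12.9659


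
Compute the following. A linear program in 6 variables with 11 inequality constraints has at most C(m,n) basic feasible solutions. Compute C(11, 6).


Each vertex corresponds to some choice of n active constraints out of m, so the number of vertices is at most C(m, n) = m! / (n!(m-n)!).
m = 11, n = 6
Numerator: 11 * 10 * 9 * 8 * 7 * 6
Denominator: 6! = 720
C(11, 6) = 462


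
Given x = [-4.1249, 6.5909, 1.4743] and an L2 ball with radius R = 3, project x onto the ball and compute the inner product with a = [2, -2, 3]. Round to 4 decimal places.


Step 1: Compute ||x|| (intermediates to 6 decimals).
||x|| = sqrt((-4.1249)^2 + 6.5909^2 + 1.4743^2) = 7.913806
Step 2: Project.
Since ||x|| > R, scale = R/||x|| = 3/7.913806 = 0.379084, proj(x) = scale * x
proj(x) = [-1.563684, 2.498505, 0.558884]
Step 3: Dot product.
a^T * proj(x) = 2*(-1.563684) - 2*2.498505 + 3*0.558884 = -6.4477


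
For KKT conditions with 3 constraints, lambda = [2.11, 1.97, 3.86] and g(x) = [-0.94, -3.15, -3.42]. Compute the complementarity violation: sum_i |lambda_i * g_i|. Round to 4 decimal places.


KKT complementary slackness check:
lambda_1 * g_1 = 2.11 * -0.94 = -1.9834
lambda_2 * g_2 = 1.97 * -3.15 = -6.2055
lambda_3 * g_3 = 3.86 * -3.42 = -13.2012
Total violation = 1.9834 + 6.2055 + 13.2012 = 21.3901


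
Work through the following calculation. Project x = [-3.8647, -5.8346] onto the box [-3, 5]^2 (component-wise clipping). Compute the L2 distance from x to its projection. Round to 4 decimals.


Project each component onto [-3, 5].
clip(-3.8647) = -3.0, clip(-5.8346) = -3.0
Projection = [-3.0, -3.0]
Squared diffs: [0.7477, 8.035]
Distance = sqrt(8.7827) = 2.9636


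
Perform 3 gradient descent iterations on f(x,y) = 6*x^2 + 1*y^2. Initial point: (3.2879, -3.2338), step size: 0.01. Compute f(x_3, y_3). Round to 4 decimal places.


Gradient descent on f(x,y) = 6*x^2 + 1*y^2.
Starting point: (3.2879, -3.2338), alpha = 0.01
Step 1: grad_x = 2*6*3.2879 = 39.4548, grad_y = 2*1*-3.2338 = -6.4676
  x_1 = 3.2879 - 0.01*39.4548 = 2.8934
  y_1 = -3.2338 - 0.01*-6.4676 = -3.1691
Step 2: grad_x = 2*6*2.8934 = 34.7202, grad_y = 2*1*-3.1691 = -6.3382
  x_2 = 2.8934 - 0.01*34.7202 = 2.5461
  y_2 = -3.1691 - 0.01*-6.3382 = -3.1057
Step 3: grad_x = 2*6*2.5461 = 30.5538, grad_y = 2*1*-3.1057 = -6.2115
  x_3 = 2.5461 - 0.01*30.5538 = 2.2406
  y_3 = -3.1057 - 0.01*-6.2115 = -3.0436
f(2.2406, -3.0436) = 6*2.2406^2 + 1*(-3.0436)^2 = 39.3857


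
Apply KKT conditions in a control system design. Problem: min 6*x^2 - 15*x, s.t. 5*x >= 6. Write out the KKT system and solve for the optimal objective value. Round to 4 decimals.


Step 1: Try lambda = 0 (constraint inactive).
Stationarity: 2*6*x - 15 = 0
x* = 15/(2*6) = 1.25
Check constraint: 5*1.25 = 6.25 >= 6 -- satisfied.
Step 2: Compute optimal value.
f(x*) = 6*1.25^2 - 15*1.25 = -9.375


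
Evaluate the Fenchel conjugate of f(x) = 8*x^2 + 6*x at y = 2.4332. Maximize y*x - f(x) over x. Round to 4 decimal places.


f*(y) = sup_x {y*x - a*x^2 - b*x} = sup_x {(y-b)*x - a*x^2}
FOC: (y - b) - 2a*x = 0 => x* = (y - b)/(2a)
x* = (2.4332 - 6)/(2*8) = -0.2229
f*(2.4332) = (y-b)^2/(4a) = (2.4332 - 6)^2/(4*8)
= 12.7221/32 = 0.3976


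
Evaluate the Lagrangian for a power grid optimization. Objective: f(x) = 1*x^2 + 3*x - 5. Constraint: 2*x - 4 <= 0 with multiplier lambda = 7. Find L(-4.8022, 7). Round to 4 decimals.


Step 1: Evaluate f(x).
f(-4.8022) = 1*(-4.8022)^2 + 3*(-4.8022) - 5 = 3.6545
Step 2: Evaluate g(x).
g(-4.8022) = 2*-4.8022 - 4 = -13.6044
Step 3: Compute Lagrangian.
L = 3.6545 + 7*-13.6044 = -91.5763


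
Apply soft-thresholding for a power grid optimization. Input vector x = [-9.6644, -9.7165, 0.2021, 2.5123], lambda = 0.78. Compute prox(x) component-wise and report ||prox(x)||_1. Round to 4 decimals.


Soft-thresholding with lambda = 0.78:
prox(-9.6644) = sign(-9.6644)*max(|-9.6644| - 0.78, 0) = -8.8844
prox(-9.7165) = sign(-9.7165)*max(|-9.7165| - 0.78, 0) = -8.9365
prox(0.2021) = sign(0.2021)*max(|0.2021| - 0.78, 0) = 0.0
prox(2.5123) = sign(2.5123)*max(|2.5123| - 0.78, 0) = 1.7323
prox(x) = [-8.8844, -8.9365, 0.0, 1.7323]
||prox(x)||_1 = 8.8844 + 8.9365 + 0.0 + 1.7323 = 19.5532


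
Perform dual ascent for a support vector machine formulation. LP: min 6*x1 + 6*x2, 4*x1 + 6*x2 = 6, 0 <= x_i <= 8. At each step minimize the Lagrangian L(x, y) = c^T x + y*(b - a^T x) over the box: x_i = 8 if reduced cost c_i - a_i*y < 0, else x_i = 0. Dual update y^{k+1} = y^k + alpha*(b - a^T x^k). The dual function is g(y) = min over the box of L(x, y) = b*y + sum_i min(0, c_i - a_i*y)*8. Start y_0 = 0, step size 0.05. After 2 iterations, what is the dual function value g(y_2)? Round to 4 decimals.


Dual ascent for LP: min 6*x1 + 6*x2, 4*x1 + 6*x2 = 6, 0 <= x_i <= 8
Step 1: y^k = 0.0, reduced costs: (6.0, 6.0)
  x^k = (0.0, 0.0), subgradient = b - a^T x = 6.0
  y^{k+1} = 0.0 + 0.05*6.0 = 0.3
Step 2: y^k = 0.3, reduced costs: (4.8, 4.2)
  x^k = (0.0, 0.0), subgradient = b - a^T x = 6.0
  y^{k+1} = 0.3 + 0.05*6.0 = 0.6
Dual objective at y_2 = 0.6: reduced costs (3.6, 2.4), box minimizer x = (0.0, 0.0)
g(y_2) = b*y + (c1 - a1*y)*x1 + (c2 - a2*y)*x2 = 6*0.6 + 3.6*0.0 + 2.4*0.0 = 3.6 + 0.0 + 0.0 = 3.6


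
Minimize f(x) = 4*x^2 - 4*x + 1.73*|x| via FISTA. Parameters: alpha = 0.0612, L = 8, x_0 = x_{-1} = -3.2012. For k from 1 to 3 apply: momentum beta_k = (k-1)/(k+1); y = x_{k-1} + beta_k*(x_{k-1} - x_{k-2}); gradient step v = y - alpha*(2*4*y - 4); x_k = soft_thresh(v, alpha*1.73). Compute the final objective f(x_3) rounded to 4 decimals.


FISTA on f(x) = 4*x^2 - 4*x + 1.73*|x|
L = 8, alpha = 0.0612
Iteration 1: beta = 0.0, y = -3.2012 + 0.0*(-3.2012 + 3.2012) = -3.2012
  grad(y) = -29.6096, v = y - alpha*grad = -1.3891
  prox(v) = soft_thresh(-1.3891, 0.1059) = -1.2832
Iteration 2: beta = 0.3333, y = -1.2832 + 0.3333*(-1.2832 + 3.2012) = -0.6439
  grad(y) = -9.1511, v = y - alpha*grad = -0.0838
  prox(v) = soft_thresh(-0.0838, 0.1059) = 0.0
Iteration 3: beta = 0.5, y = 0.0 + 0.5*(0.0 + 1.2832) = 0.6416
  grad(y) = 1.1329, v = y - alpha*grad = 0.5723
  prox(v) = soft_thresh(0.5723, 0.1059) = 0.4664
f(x_3) = 4*0.4664^2 - 4*0.4664 + 1.73*|0.4664| = -0.1886


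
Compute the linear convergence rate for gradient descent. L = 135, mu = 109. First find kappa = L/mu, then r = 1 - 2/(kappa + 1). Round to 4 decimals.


Step 1: Compute the condition number.
kappa = L/mu = 135/109 = 1.2385
Step 2: Compute the convergence rate.
r = 1 - 2/(kappa + 1) = 1 - 2*mu/(L + mu) = (L - mu)/(L + mu) = 26/244 = 0.1066


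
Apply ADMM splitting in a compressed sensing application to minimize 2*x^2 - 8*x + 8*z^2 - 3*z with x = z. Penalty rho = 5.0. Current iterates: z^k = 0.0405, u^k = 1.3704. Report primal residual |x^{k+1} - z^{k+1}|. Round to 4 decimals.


ADMM iteration with rho = 5.0, z^k = 0.0405, u^k = 1.3704
Step 1: x-update.
Minimize 2*x^2 - 8*x + (5.0/2)*(x - 0.0405 + 1.3704)^2
FOC: (2*2 + 5.0)*x = 8 + 5.0*(0.0405 - 1.3704)
x^{k+1} = 0.1501
Step 2: z-update.
Minimize 8*z^2 - 3*z + (5.0/2)*(0.1501 - z + 1.3704)^2
FOC: (2*8 + 5.0)*z = 3 + 5.0*(0.1501 + 1.3704)
z^{k+1} = 0.5049
Step 3: u-update.
u^{k+1} = 1.3704 + 0.1501 - 0.5049 = 1.0156
Step 4: Primal residual = |0.1501 - 0.5049| = 0.3548


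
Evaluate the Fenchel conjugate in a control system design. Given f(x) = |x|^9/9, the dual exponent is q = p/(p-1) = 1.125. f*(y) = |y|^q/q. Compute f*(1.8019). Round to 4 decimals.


The conjugate exponent q satisfies 1/p + 1/q = 1.
p = 9, so q = 9/(9 - 1) = 1.125
|y|^q = 1.8019^1.125 = 1.9395
f*(1.8019) = 1.9395 / 1.125 = 1.724


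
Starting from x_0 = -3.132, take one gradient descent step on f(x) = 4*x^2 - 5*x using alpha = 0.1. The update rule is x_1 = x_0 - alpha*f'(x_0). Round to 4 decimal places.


We compute the gradient at x_0 and apply the update.
f'(x) = 8*x - 5
f'(-3.132) = 8*-3.132 - 5 = -30.056
x_1 = -3.132 - 0.1*-30.056 = -0.1264


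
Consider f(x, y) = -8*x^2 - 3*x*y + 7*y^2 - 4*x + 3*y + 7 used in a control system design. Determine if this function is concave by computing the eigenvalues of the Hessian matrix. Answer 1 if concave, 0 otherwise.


The Hessian of f(x,y) = -8*x^2 - 3*x*y + 7*y^2 - 4*x + 3*y + 7 is:
H = [[-16, -3], [-3, 14]]
Trace = -16 + 14 = -2
Determinant = -16*14 - (-3)^2 = -233
Discriminant = (-2)^2 - 4*-233 = 936.0
Eigenvalues: lambda_1 = -16.2971, lambda_2 = 14.2971
The function is not concave.

0


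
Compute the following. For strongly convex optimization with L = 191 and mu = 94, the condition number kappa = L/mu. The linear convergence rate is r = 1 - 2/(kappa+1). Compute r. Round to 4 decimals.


Step 1: Compute the condition number.
kappa = L/mu = 191/94 = 2.0319
Step 2: Compute the convergence rate.
r = 1 - 2/(kappa + 1) = 1 - 2*mu/(L + mu) = (L - mu)/(L + mu) = 97/285 = 0.3404


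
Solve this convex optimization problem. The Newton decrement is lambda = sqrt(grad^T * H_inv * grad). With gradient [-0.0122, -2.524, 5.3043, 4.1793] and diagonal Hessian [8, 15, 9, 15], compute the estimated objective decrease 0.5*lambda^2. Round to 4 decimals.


Step 1: H is diagonal, so H^(-1) * g = [-0.0015, -0.1683, 0.5894, 0.2786].
Step 2: g^T H^(-1) g = sum_i g_i^2 / H_ii
  = (-0.0122)^2/8 + (-2.524)^2/15 + (5.3043)^2/9 + (4.1793)^2/15
  = 0.0 + 0.4247 + 3.1262 + 1.1644 = 4.7153
Step 3: Objective decrease = 0.5 * g^T H^(-1) g = 2.3577


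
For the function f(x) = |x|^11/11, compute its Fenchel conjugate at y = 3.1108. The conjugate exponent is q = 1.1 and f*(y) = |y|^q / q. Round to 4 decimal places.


The conjugate exponent q satisfies 1/p + 1/q = 1.
p = 11, so q = 11/(11 - 1) = 1.1
|y|^q = 3.1108^1.1 = 3.4847
f*(3.1108) = 3.4847 / 1.1 = 3.1679


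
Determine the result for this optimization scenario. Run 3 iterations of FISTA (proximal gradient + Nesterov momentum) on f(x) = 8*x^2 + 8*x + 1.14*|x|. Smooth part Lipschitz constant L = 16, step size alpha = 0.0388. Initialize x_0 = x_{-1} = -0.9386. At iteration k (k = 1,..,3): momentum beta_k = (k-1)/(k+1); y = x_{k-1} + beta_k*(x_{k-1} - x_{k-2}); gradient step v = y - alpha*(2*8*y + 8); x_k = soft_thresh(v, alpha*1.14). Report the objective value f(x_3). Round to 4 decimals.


FISTA on f(x) = 8*x^2 + 8*x + 1.14*|x|
L = 16, alpha = 0.0388
Iteration 1: beta = 0.0, y = -0.9386 + 0.0*(-0.9386 + 0.9386) = -0.9386
  grad(y) = -7.0176, v = y - alpha*grad = -0.6663
  prox(v) = soft_thresh(-0.6663, 0.0442) = -0.6221
Iteration 2: beta = 0.3333, y = -0.6221 + 0.3333*(-0.6221 + 0.9386) = -0.5166
  grad(y) = -0.2653, v = y - alpha*grad = -0.5063
  prox(v) = soft_thresh(-0.5063, 0.0442) = -0.4621
Iteration 3: beta = 0.5, y = -0.4621 + 0.5*(-0.4621 + 0.6221) = -0.382
  grad(y) = 1.8874, v = y - alpha*grad = -0.4553
  prox(v) = soft_thresh(-0.4553, 0.0442) = -0.411
f(x_3) = 8*(-0.411)^2 + 8*(-0.411) + 1.14*|-0.411| = -1.4681


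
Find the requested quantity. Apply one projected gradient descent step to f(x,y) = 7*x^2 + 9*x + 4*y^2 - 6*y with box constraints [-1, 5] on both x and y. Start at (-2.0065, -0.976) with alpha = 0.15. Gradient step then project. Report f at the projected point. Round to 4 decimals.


Step 1: Compute gradient at (-2.0065, -0.976).
grad_x = 2*7*-2.0065 + 9 = -19.091
grad_y = 2*4*-0.976 - 6 = -13.808
Step 2: Gradient step.
x_raw = -2.0065 - 0.15*-19.091 = 0.8572
y_raw = -0.976 - 0.15*-13.808 = 1.0952
Step 3: Project onto [-1, 5].
x_proj = clip(0.8572) = 0.8572
y_proj = clip(1.0952) = 1.0952
Step 4: Evaluate f.
f(0.8572, 1.0952) = 11.0839


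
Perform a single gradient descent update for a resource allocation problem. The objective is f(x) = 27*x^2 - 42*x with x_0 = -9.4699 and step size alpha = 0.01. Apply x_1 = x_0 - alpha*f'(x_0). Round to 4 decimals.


We compute the gradient at x_0 and apply the update.
f'(x) = 54*x - 42
f'(-9.4699) = 54*-9.4699 - 42 = -553.3746
x_1 = -9.4699 - 0.01*-553.3746 = -3.9362


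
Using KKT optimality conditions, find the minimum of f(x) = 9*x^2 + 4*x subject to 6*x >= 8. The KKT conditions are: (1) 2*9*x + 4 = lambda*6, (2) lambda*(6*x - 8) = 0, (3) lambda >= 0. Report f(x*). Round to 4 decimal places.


Step 1: Try lambda = 0 (constraint inactive).
x_unc = -4/(2*9) = -0.2222
Check: 6*-0.2222 = -1.3332 < 8 -- violated!
Step 2: Constraint must be active: 6*x = 8
x* = 8/6 = 4/3 = 1.3333 (rounded; the exact value 4/3 is used below)
lambda = (2*9*(4/3) + 4)/6 = 4.6667
Step 3: Compute optimal value.
f(x*) = 9*(4/3)^2 + 4*(4/3) = 21.3333


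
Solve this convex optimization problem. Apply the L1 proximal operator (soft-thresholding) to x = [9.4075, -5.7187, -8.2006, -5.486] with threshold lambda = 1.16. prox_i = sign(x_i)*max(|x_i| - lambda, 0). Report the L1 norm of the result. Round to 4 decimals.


Soft-thresholding with lambda = 1.16:
prox(9.4075) = sign(9.4075)*max(|9.4075| - 1.16, 0) = 8.2475
prox(-5.7187) = sign(-5.7187)*max(|-5.7187| - 1.16, 0) = -4.5587
prox(-8.2006) = sign(-8.2006)*max(|-8.2006| - 1.16, 0) = -7.0406
prox(-5.486) = sign(-5.486)*max(|-5.486| - 1.16, 0) = -4.326
prox(x) = [8.2475, -4.5587, -7.0406, -4.326]
||prox(x)||_1 = 8.2475 + 4.5587 + 7.0406 + 4.326 = 24.1728


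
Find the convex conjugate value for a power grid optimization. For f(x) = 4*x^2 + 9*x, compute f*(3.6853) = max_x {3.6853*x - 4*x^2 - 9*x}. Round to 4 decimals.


f*(y) = sup_x {y*x - a*x^2 - b*x} = sup_x {(y-b)*x - a*x^2}
FOC: (y - b) - 2a*x = 0 => x* = (y - b)/(2a)
x* = (3.6853 - 9)/(2*4) = -0.6643
f*(3.6853) = (y-b)^2/(4a) = (3.6853 - 9)^2/(4*4)
= 28.246/16 = 1.7654


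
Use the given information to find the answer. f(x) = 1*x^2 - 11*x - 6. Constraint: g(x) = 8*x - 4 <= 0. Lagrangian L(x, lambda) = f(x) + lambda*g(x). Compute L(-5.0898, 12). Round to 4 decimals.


Step 1: Evaluate f(x).
f(-5.0898) = 1*(-5.0898)^2 - 11*(-5.0898) - 6 = 75.8939
Step 2: Evaluate g(x).
g(-5.0898) = 8*-5.0898 - 4 = -44.7184
Step 3: Compute Lagrangian.
L = 75.8939 + 12*-44.7184 = -460.7269


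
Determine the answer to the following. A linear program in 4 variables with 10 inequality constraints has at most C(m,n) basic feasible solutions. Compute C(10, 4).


Each vertex corresponds to some choice of n active constraints out of m, so the number of vertices is at most C(m, n) = m! / (n!(m-n)!).
m = 10, n = 4
Numerator: 10 * 9 * 8 * 7
Denominator: 4! = 24
C(10, 4) = 210


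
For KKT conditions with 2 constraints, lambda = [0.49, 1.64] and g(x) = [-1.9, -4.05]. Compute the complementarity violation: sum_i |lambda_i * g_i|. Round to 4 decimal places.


KKT complementary slackness check:
lambda_1 * g_1 = 0.49 * -1.9 = -0.931
lambda_2 * g_2 = 1.64 * -4.05 = -6.642
Total violation = 0.931 + 6.642 = 7.573


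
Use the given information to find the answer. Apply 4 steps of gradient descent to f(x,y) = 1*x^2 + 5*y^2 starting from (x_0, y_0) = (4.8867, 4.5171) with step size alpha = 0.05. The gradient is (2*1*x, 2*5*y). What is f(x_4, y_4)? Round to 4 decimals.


Gradient descent on f(x,y) = 1*x^2 + 5*y^2.
Starting point: (4.8867, 4.5171), alpha = 0.05
Step 1: grad_x = 2*1*4.8867 = 9.7734, grad_y = 2*5*4.5171 = 45.171
  x_1 = 4.8867 - 0.05*9.7734 = 4.398
  y_1 = 4.5171 - 0.05*45.171 = 2.2586
Step 2: grad_x = 2*1*4.398 = 8.7961, grad_y = 2*5*2.2586 = 22.5855
  x_2 = 4.398 - 0.05*8.7961 = 3.9582
  y_2 = 2.2586 - 0.05*22.5855 = 1.1293
Step 3: grad_x = 2*1*3.9582 = 7.9165, grad_y = 2*5*1.1293 = 11.2928
  x_3 = 3.9582 - 0.05*7.9165 = 3.5624
  y_3 = 1.1293 - 0.05*11.2928 = 0.5646
Step 4: grad_x = 2*1*3.5624 = 7.1248, grad_y = 2*5*0.5646 = 5.6464
  x_4 = 3.5624 - 0.05*7.1248 = 3.2062
  y_4 = 0.5646 - 0.05*5.6464 = 0.2823
f(3.2062, 0.2823) = 1*3.2062^2 + 5*0.2823^2 = 10.678


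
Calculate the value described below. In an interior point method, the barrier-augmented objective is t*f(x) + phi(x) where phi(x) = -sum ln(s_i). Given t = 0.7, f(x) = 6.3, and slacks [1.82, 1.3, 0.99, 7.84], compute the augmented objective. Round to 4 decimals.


Step 1: Compute log-barrier.
ln values: [0.5988, 0.2624, -0.0101, 2.0592]
phi = -(0.5988 + 0.2624 - 0.0101 + 2.0592) = -2.9104
Step 2: Compute augmented objective.
t*f(x) = 0.7*6.3 = 4.41
Total = 4.41 - 2.9104 = 1.4996


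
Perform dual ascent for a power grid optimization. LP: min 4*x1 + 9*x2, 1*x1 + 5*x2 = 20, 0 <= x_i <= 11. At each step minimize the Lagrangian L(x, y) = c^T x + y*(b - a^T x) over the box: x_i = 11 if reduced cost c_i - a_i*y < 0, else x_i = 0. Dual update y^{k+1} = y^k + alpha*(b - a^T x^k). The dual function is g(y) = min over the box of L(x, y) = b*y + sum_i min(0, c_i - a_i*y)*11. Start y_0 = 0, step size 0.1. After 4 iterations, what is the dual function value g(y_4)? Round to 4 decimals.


Dual ascent for LP: min 4*x1 + 9*x2, 1*x1 + 5*x2 = 20, 0 <= x_i <= 11
Step 1: y^k = 0.0, reduced costs: (4.0, 9.0)
  x^k = (0.0, 0.0), subgradient = b - a^T x = 20.0
  y^{k+1} = 0.0 + 0.1*20.0 = 2.0
Step 2: y^k = 2.0, reduced costs: (2.0, -1.0)
  x^k = (0.0, 11.0), subgradient = b - a^T x = -35.0
  y^{k+1} = 2.0 + 0.1*-35.0 = -1.5
Step 3: y^k = -1.5, reduced costs: (5.5, 16.5)
  x^k = (0.0, 0.0), subgradient = b - a^T x = 20.0
  y^{k+1} = -1.5 + 0.1*20.0 = 0.5
Step 4: y^k = 0.5, reduced costs: (3.5, 6.5)
  x^k = (0.0, 0.0), subgradient = b - a^T x = 20.0
  y^{k+1} = 0.5 + 0.1*20.0 = 2.5
Dual objective at y_4 = 2.5: reduced costs (1.5, -3.5), box minimizer x = (0.0, 11.0)
g(y_4) = b*y + (c1 - a1*y)*x1 + (c2 - a2*y)*x2 = 20*2.5 + 1.5*0.0 + (-3.5)*11.0 = 50.0 + 0.0 - 38.5 = 11.5


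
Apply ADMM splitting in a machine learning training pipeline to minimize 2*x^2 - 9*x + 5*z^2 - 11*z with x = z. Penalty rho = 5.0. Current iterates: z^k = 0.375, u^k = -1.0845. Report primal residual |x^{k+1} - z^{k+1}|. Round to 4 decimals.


ADMM iteration with rho = 5.0, z^k = 0.375, u^k = -1.0845
Step 1: x-update.
Minimize 2*x^2 - 9*x + (5.0/2)*(x - 0.375 - 1.0845)^2
FOC: (2*2 + 5.0)*x = 9 + 5.0*(0.375 + 1.0845)
x^{k+1} = 1.8108
Step 2: z-update.
Minimize 5*z^2 - 11*z + (5.0/2)*(1.8108 - z - 1.0845)^2
FOC: (2*5 + 5.0)*z = 11 + 5.0*(1.8108 - 1.0845)
z^{k+1} = 0.9754
Step 3: u-update.
u^{k+1} = -1.0845 + 1.8108 - 0.9754 = -0.2491
Step 4: Primal residual = |1.8108 - 0.9754| = 0.8354


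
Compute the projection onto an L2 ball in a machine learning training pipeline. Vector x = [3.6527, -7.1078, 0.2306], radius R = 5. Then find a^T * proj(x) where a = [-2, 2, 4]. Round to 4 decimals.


Step 1: Compute ||x|| (intermediates to 6 decimals).
||x|| = sqrt(3.6527^2 + (-7.1078)^2 + 0.2306^2) = 7.994762
Step 2: Project.
Since ||x|| > R, scale = R/||x|| = 5/7.994762 = 0.625409, proj(x) = scale * x
proj(x) = [2.284431, -4.445282, 0.144219]
Step 3: Dot product.
a^T * proj(x) = -2*2.284431 + 2*(-4.445282) + 4*0.144219 = -12.8826


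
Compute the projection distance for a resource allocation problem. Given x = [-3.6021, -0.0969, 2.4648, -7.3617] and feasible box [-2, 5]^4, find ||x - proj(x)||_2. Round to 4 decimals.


Project each component onto [-2, 5].
clip(-3.6021) = -2.0, clip(-0.0969) = -0.0969, clip(2.4648) = 2.4648, clip(-7.3617) = -2.0
Projection = [-2.0, -0.0969, 2.4648, -2.0]
Squared diffs: [2.5667, 0.0, 0.0, 28.7478]
Distance = sqrt(31.3145) = 5.5959


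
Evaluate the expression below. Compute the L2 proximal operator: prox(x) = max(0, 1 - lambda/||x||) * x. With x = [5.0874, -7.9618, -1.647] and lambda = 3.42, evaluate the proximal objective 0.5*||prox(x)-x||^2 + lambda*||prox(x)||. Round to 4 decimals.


Step 1: Compute ||x||.
||x|| = 9.5909
Step 2: Compute scaling factor.
scale = max(0, 1 - 3.42/9.5909) = 0.6434
Step 3: prox(x) = [3.2733, -5.1227, -1.0597]
||prox(x)|| = 6.1709
Step 4: Proximal objective.
0.5*||prox-x||^2 = 5.8482
lambda*||prox|| = 21.1045
Total = 26.9525


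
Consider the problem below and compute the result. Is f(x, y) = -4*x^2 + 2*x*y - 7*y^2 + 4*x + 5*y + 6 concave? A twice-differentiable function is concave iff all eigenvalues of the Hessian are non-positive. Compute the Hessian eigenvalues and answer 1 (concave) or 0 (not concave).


The Hessian of f(x,y) = -4*x^2 + 2*x*y - 7*y^2 + 4*x + 5*y + 6 is:
H = [[-8, 2], [2, -14]]
Trace = -8 - 14 = -22
Determinant = -8*-14 - (2)^2 = 108
Discriminant = (-22)^2 - 4*108 = 52.0
Eigenvalues: lambda_1 = -14.6056, lambda_2 = -7.3944
The function is concave.

1


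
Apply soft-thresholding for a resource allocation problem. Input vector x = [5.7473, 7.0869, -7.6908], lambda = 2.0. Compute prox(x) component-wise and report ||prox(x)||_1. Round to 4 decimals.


Soft-thresholding with lambda = 2.0:
prox(5.7473) = sign(5.7473)*max(|5.7473| - 2.0, 0) = 3.7473
prox(7.0869) = sign(7.0869)*max(|7.0869| - 2.0, 0) = 5.0869
prox(-7.6908) = sign(-7.6908)*max(|-7.6908| - 2.0, 0) = -5.6908
prox(x) = [3.7473, 5.0869, -5.6908]
||prox(x)||_1 = 3.7473 + 5.0869 + 5.6908 = 14.525


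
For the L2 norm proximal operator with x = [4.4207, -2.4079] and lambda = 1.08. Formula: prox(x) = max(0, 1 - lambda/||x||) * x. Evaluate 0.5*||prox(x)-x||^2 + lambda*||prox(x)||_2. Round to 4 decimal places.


Step 1: Compute ||x||.
||x|| = 5.0339
Step 2: Compute scaling factor.
scale = max(0, 1 - 1.08/5.0339) = 0.7855
Step 3: prox(x) = [3.4723, -1.8913]
||prox(x)|| = 3.9539
Step 4: Proximal objective.
0.5*||prox-x||^2 = 0.5832
lambda*||prox|| = 4.2702
Total = 4.8535


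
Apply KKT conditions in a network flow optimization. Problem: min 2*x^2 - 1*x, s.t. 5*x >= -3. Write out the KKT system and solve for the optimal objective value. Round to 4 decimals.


Step 1: Try lambda = 0 (constraint inactive).
Stationarity: 2*2*x - 1 = 0
x* = 1/(2*2) = 0.25
Check constraint: 5*0.25 = 1.25 >= -3 -- satisfied.
Step 2: Compute optimal value.
f(x*) = 2*0.25^2 - 1*0.25 = -0.125


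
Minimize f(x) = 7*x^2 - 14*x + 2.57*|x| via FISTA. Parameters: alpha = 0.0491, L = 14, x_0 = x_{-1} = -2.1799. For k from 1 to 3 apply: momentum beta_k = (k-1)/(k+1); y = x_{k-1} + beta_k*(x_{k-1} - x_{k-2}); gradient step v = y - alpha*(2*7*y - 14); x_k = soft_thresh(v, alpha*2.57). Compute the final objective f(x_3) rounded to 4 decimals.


FISTA on f(x) = 7*x^2 - 14*x + 2.57*|x|
L = 14, alpha = 0.0491
Iteration 1: beta = 0.0, y = -2.1799 + 0.0*(-2.1799 + 2.1799) = -2.1799
  grad(y) = -44.5186, v = y - alpha*grad = 0.006
  prox(v) = soft_thresh(0.006, 0.1262) = 0.0
Iteration 2: beta = 0.3333, y = 0.0 + 0.3333*(0.0 + 2.1799) = 0.7266
  grad(y) = -3.8271, v = y - alpha*grad = 0.9145
  prox(v) = soft_thresh(0.9145, 0.1262) = 0.7884
Iteration 3: beta = 0.5, y = 0.7884 + 0.5*(0.7884 - 0.0) = 1.1825
  grad(y) = 2.5555, v = y - alpha*grad = 1.0571
  prox(v) = soft_thresh(1.0571, 0.1262) = 0.9309
f(x_3) = 7*0.9309^2 - 14*0.9309 + 2.57*|0.9309| = -4.5742


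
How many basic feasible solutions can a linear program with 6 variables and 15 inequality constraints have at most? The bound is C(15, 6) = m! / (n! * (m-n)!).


Each vertex corresponds to some choice of n active constraints out of m, so the number of vertices is at most C(m, n) = m! / (n!(m-n)!).
m = 15, n = 6
Numerator: 15 * 14 * 13 * 12 * 11 * 10
Denominator: 6! = 720
C(15, 6) = 5005


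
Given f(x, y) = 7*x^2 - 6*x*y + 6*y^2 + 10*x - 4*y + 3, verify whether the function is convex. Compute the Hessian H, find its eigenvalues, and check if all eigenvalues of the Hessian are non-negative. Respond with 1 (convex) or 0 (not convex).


The Hessian of f(x,y) = 7*x^2 - 6*x*y + 6*y^2 + 10*x - 4*y + 3 is:
H = [[14, -6], [-6, 12]]
Trace = 14 + 12 = 26
Determinant = 14*12 - (-6)^2 = 132
Discriminant = (26)^2 - 4*132 = 148.0
Eigenvalues: lambda_1 = 6.9172, lambda_2 = 19.0828
The function is convex.

1


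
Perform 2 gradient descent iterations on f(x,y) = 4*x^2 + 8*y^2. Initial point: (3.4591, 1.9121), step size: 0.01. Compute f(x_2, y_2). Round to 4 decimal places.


Gradient descent on f(x,y) = 4*x^2 + 8*y^2.
Starting point: (3.4591, 1.9121), alpha = 0.01
Step 1: grad_x = 2*4*3.4591 = 27.6728, grad_y = 2*8*1.9121 = 30.5936
  x_1 = 3.4591 - 0.01*27.6728 = 3.1824
  y_1 = 1.9121 - 0.01*30.5936 = 1.6062
Step 2: grad_x = 2*4*3.1824 = 25.459, grad_y = 2*8*1.6062 = 25.6986
  x_2 = 3.1824 - 0.01*25.459 = 2.9278
  y_2 = 1.6062 - 0.01*25.6986 = 1.3492
f(2.9278, 1.3492) = 4*2.9278^2 + 8*1.3492^2 = 48.8499


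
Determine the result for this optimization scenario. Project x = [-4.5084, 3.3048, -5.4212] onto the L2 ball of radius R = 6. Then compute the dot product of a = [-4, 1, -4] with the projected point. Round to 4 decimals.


Step 1: Compute ||x|| (intermediates to 6 decimals).
||x|| = sqrt((-4.5084)^2 + 3.3048^2 + (-5.4212)^2) = 7.786962
Step 2: Project.
Since ||x|| > R, scale = R/||x|| = 6/7.786962 = 0.770519, proj(x) = scale * x
proj(x) = [-3.473808, 2.546411, -4.177138]
Step 3: Dot product.
a^T * proj(x) = -4*(-3.473808) + 1*2.546411 - 4*(-4.177138) = 33.1502
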